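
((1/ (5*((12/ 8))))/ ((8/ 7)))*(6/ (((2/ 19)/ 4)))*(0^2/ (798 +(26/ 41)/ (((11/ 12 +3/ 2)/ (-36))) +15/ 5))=0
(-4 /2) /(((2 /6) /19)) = -114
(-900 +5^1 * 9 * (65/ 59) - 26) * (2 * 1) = -103418/ 59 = -1752.85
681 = 681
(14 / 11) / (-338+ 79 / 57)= -114 / 30151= -0.00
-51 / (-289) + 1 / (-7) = 4 / 119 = 0.03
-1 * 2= -2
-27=-27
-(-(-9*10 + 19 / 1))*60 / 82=-2130 / 41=-51.95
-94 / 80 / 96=-47 / 3840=-0.01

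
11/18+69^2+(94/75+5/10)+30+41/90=239691/50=4793.82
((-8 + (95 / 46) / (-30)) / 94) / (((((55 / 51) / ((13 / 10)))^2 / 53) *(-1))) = 17294256213 / 2616020000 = 6.61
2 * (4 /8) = 1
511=511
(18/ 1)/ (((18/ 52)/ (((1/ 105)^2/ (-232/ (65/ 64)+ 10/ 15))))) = -338/ 16322145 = -0.00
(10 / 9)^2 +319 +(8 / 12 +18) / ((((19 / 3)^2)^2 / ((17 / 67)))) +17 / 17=227195894164 / 707252067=321.24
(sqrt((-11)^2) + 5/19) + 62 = 1392/19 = 73.26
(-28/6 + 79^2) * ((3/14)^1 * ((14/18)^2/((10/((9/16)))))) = 130963/2880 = 45.47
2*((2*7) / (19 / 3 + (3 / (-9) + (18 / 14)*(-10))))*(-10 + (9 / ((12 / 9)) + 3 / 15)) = 12.45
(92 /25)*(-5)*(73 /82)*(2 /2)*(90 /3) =-20148 /41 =-491.41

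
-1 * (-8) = 8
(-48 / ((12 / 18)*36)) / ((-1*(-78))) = -1 / 39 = -0.03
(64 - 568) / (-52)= 126 / 13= 9.69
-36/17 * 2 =-72/17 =-4.24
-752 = -752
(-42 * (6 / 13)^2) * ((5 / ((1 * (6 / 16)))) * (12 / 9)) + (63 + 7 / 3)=-47516 / 507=-93.72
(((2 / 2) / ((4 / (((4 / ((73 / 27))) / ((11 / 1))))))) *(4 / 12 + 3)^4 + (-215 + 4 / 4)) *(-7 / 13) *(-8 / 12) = -7077364 / 93951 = -75.33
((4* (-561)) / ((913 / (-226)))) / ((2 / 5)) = 115260 / 83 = 1388.67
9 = 9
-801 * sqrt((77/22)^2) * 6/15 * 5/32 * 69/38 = -386883/1216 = -318.16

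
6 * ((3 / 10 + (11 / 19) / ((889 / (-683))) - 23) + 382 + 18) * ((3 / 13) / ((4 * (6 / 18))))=1718674551 / 4391660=391.35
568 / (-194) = -2.93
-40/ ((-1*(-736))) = -5/ 92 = -0.05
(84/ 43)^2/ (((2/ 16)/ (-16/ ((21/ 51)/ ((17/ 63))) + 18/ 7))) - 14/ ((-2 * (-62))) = -27709583/ 114638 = -241.71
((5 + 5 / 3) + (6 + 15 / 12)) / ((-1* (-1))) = 167 / 12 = 13.92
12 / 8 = 3 / 2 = 1.50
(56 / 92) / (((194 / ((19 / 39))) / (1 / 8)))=133 / 696072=0.00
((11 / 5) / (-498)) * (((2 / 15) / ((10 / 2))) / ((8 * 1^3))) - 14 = -10458011 / 747000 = -14.00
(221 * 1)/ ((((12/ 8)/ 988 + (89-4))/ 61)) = 26638456/ 167963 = 158.60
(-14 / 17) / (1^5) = -14 / 17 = -0.82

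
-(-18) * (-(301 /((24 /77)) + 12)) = -70395 /4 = -17598.75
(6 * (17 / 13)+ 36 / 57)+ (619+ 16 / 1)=158939 / 247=643.48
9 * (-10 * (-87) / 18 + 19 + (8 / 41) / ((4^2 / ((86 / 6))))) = 49821 / 82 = 607.57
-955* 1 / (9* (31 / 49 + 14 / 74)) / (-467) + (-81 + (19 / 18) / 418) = -247139611 / 3061652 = -80.72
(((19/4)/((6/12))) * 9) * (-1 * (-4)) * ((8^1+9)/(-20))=-290.70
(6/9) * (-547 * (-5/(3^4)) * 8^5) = 179240960/243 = 737617.12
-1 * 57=-57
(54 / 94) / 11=27 / 517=0.05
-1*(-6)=6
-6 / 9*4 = -8 / 3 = -2.67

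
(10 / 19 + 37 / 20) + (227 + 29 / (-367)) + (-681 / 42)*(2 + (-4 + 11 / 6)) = 169862044 / 732165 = 232.00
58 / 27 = 2.15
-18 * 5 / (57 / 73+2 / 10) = -16425 / 179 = -91.76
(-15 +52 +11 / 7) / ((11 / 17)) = 4590 / 77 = 59.61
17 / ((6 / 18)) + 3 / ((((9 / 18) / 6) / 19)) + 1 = 736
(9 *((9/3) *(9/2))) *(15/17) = 3645/34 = 107.21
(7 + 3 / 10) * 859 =62707 / 10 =6270.70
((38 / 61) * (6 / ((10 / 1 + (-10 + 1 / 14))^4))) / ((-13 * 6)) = -1459808 / 793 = -1840.87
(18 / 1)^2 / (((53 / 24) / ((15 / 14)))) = 58320 / 371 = 157.20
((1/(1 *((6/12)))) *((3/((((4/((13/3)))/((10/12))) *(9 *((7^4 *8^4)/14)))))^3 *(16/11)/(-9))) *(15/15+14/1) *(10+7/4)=-64536875/14409782424283494821658624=-0.00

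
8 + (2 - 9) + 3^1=4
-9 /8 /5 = -9 /40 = -0.22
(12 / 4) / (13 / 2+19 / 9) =54 / 155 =0.35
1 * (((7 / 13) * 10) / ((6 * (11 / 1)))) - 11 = -4684 / 429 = -10.92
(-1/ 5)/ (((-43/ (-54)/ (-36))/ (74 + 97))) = 332424/ 215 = 1546.16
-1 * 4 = -4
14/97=0.14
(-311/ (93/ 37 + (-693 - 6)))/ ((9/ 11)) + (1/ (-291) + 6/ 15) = 21199543/ 22497210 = 0.94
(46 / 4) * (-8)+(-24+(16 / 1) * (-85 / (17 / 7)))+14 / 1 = -662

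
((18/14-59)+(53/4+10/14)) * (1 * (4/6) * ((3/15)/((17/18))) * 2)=-210/17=-12.35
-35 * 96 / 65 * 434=-291648 / 13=-22434.46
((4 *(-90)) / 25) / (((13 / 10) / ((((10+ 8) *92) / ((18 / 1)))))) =-13248 / 13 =-1019.08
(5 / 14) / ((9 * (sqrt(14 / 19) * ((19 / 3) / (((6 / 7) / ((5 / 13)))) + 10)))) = 13 * sqrt(266) / 58898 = 0.00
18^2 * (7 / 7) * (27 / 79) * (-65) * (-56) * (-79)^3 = -198730415520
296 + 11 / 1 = 307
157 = 157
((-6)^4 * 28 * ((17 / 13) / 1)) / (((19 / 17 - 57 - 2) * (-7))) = 62424 / 533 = 117.12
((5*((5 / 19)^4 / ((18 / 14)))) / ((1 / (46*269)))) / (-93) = -270681250 / 109078677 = -2.48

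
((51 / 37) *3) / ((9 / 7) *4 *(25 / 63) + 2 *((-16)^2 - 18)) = 2499 / 288896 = 0.01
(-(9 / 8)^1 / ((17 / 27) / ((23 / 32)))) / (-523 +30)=5589 / 2145536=0.00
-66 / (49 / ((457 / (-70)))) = 15081 / 1715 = 8.79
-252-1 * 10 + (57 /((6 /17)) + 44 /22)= -197 /2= -98.50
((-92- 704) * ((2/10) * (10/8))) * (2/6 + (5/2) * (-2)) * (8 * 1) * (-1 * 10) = -74293.33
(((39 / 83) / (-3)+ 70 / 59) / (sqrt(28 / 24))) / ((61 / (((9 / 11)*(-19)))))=-862353*sqrt(42) / 23001209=-0.24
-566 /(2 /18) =-5094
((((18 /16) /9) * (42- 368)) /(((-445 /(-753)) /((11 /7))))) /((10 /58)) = -39153741 /62300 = -628.47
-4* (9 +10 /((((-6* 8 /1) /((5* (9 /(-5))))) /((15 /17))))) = -1449 /34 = -42.62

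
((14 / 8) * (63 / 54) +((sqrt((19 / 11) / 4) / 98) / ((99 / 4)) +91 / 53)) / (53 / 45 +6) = 5 * sqrt(209) / 1915067 +71715 / 136952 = 0.52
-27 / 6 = -9 / 2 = -4.50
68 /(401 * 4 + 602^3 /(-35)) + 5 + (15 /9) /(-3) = 311586475 /70107129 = 4.44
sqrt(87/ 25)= sqrt(87)/ 5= 1.87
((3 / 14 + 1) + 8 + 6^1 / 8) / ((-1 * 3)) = -93 / 28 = -3.32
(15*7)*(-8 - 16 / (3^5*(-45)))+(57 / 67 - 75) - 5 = -44886503 / 48843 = -919.00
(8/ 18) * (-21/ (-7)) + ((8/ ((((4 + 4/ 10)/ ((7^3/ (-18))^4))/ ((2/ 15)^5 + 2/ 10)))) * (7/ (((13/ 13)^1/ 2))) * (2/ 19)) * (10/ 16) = 14718563188572149/ 333213507000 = 44171.57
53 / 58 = 0.91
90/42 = 15/7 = 2.14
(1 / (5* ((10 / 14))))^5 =16807 / 9765625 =0.00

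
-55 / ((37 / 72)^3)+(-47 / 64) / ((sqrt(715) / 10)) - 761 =-59075573 / 50653 - 47 *sqrt(715) / 4576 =-1166.55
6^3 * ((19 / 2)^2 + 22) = 24246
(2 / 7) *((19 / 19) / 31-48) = -2974 / 217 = -13.71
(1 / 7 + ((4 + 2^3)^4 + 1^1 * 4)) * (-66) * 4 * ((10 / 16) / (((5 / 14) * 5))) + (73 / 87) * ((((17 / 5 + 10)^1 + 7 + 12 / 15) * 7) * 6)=-277768102 / 145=-1915642.08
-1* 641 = -641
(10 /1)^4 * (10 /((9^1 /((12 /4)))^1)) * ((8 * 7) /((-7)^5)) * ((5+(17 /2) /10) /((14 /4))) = -3120000 /16807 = -185.64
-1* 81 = -81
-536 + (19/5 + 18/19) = -50469/95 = -531.25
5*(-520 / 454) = -1300 / 227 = -5.73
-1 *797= -797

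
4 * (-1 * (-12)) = 48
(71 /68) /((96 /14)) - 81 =-263887 /3264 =-80.85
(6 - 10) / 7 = -4 / 7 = -0.57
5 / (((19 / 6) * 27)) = 10 / 171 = 0.06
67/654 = 0.10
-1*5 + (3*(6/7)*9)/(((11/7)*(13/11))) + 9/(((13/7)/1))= 160/13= 12.31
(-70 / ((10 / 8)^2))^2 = 50176 / 25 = 2007.04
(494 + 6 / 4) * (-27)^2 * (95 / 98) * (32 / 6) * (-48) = -4392429120 / 49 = -89641410.61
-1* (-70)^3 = 343000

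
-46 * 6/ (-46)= 6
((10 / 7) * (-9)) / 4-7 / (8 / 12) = -96 / 7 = -13.71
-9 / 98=-0.09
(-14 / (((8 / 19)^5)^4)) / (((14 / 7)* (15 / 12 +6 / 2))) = -263129814202821707353489207 / 4899916394579099648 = -53700878.34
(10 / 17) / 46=5 / 391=0.01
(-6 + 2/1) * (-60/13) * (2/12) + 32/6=328/39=8.41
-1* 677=-677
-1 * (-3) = 3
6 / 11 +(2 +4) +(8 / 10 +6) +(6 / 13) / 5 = 9608 / 715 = 13.44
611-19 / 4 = 2425 / 4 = 606.25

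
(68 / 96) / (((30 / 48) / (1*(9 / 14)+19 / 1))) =935 / 42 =22.26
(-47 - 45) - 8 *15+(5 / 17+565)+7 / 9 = 354.07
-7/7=-1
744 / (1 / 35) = 26040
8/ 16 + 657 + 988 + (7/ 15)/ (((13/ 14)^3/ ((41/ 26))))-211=1229910163/ 856830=1435.42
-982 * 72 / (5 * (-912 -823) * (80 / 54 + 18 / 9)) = 954504 / 407725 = 2.34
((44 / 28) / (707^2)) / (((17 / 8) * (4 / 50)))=1100 / 59482031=0.00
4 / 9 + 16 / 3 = 52 / 9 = 5.78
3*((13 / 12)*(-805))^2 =109516225 / 48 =2281588.02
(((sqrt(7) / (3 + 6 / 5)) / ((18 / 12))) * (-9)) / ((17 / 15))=-150 * sqrt(7) / 119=-3.33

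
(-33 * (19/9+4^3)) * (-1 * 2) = 13090/3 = 4363.33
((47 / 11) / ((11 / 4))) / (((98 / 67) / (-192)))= -1209216 / 5929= -203.95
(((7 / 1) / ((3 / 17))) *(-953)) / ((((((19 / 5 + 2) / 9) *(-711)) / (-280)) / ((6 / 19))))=-317539600 / 43529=-7294.90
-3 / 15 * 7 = -7 / 5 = -1.40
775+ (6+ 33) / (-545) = 422336 / 545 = 774.93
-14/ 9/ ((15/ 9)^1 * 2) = -7/ 15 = -0.47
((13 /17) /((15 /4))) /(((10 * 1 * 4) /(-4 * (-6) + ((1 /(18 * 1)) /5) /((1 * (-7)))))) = 196547 /1606500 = 0.12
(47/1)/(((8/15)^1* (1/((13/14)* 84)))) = 27495/4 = 6873.75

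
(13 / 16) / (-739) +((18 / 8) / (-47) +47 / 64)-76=-167417721 / 2222912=-75.31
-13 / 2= -6.50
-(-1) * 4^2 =16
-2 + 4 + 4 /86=88 /43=2.05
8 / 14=4 / 7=0.57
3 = 3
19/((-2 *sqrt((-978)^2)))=-19/1956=-0.01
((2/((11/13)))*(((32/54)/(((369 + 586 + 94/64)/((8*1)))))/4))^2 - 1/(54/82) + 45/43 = -1677116868852716/3553226408807163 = -0.47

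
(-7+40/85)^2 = 12321/289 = 42.63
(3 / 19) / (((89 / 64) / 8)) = 1536 / 1691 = 0.91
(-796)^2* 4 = 2534464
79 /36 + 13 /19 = 1969 /684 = 2.88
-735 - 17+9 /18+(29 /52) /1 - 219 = -50437 /52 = -969.94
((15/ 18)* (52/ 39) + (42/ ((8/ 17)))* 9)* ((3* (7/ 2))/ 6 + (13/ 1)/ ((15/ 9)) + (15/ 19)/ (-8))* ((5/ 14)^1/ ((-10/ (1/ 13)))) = -207998131/ 9959040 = -20.89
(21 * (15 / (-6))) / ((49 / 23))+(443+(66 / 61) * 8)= 364669 / 854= 427.01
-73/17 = -4.29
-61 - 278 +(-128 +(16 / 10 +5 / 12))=-27899 / 60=-464.98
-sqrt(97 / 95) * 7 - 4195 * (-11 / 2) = 46145 / 2 - 7 * sqrt(9215) / 95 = 23065.43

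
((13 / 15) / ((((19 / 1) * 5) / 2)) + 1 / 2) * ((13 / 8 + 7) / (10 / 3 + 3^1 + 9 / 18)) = 101913 / 155800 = 0.65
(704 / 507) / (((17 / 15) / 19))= 66880 / 2873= 23.28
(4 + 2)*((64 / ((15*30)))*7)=448 / 75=5.97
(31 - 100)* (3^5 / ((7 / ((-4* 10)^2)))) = -26827200 / 7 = -3832457.14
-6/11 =-0.55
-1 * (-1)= 1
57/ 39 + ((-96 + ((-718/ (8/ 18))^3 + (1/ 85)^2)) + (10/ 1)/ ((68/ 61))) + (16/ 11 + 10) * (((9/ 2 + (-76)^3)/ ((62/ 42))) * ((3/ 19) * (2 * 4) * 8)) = -4250617686.88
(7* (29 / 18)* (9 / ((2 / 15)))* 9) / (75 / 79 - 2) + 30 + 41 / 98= -105589909 / 16268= -6490.65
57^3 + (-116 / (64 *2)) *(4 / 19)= 28149307 / 152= 185192.81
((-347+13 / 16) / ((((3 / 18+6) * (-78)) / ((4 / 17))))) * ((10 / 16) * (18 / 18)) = 27695 / 261664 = 0.11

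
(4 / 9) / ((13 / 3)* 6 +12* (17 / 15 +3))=10 / 1701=0.01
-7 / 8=-0.88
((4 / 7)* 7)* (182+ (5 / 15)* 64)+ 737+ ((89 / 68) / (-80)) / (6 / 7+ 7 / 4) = 461749411 / 297840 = 1550.33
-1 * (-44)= 44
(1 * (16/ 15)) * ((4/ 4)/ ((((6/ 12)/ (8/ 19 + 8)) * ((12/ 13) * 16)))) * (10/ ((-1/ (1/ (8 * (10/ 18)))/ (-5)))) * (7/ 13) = 140/ 19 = 7.37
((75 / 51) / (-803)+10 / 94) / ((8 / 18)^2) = 679185 / 1283194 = 0.53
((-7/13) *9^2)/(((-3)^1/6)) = 1134/13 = 87.23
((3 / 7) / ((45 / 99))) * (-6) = -198 / 35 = -5.66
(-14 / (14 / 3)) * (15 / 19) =-45 / 19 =-2.37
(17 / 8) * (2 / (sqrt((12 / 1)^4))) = 17 / 576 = 0.03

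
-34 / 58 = -17 / 29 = -0.59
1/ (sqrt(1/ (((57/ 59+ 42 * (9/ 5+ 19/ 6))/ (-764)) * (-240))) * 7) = 2 * sqrt(2090016354)/ 78883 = 1.16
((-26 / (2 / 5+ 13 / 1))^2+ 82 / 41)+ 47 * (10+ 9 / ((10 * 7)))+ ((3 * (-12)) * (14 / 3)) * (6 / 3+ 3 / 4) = 6224147 / 314230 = 19.81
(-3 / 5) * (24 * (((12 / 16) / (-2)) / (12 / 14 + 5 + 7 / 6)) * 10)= 2268 / 295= 7.69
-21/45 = -7/15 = -0.47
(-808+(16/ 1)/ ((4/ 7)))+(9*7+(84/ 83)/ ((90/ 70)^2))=-1605425/ 2241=-716.39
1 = 1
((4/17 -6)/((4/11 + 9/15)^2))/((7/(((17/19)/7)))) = -6050/53371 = -0.11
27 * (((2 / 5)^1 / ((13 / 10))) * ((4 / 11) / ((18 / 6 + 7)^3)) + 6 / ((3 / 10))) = 9652554 / 17875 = 540.00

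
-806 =-806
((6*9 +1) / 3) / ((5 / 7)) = 77 / 3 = 25.67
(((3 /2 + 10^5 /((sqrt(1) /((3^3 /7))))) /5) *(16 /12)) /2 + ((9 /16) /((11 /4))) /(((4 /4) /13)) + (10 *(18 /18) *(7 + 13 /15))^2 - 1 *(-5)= 57624.87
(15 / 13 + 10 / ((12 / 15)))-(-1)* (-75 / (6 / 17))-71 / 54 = -140513 / 702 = -200.16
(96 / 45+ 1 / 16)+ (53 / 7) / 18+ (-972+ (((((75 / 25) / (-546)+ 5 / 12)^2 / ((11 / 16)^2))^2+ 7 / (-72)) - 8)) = -6358617248765135881 / 6505958905926480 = -977.35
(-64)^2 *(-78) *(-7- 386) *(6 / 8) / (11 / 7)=659183616 / 11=59925783.27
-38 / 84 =-0.45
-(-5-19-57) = 81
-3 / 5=-0.60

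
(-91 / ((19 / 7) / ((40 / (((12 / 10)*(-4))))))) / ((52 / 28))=150.44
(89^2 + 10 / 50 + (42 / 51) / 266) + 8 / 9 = 115147607 / 14535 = 7922.09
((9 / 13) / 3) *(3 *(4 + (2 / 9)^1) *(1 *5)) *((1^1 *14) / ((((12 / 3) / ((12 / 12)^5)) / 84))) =55860 / 13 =4296.92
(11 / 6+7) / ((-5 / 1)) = -53 / 30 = -1.77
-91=-91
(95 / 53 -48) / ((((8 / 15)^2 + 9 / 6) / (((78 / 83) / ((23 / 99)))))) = -773639100 / 7385921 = -104.75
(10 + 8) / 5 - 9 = -27 / 5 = -5.40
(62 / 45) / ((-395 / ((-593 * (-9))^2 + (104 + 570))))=-1766023066 / 17775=-99354.32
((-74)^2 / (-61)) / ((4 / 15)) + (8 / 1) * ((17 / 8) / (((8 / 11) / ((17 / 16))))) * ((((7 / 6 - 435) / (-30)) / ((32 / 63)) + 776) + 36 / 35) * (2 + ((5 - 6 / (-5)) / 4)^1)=9889814684423 / 139919360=70682.25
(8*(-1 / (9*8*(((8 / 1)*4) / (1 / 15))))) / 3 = -1 / 12960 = -0.00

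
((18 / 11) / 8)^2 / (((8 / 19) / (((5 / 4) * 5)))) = 0.62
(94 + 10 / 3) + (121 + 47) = 796 / 3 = 265.33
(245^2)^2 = 3603000625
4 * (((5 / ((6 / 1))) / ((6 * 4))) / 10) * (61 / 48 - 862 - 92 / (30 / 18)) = -219823 / 17280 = -12.72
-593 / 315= -1.88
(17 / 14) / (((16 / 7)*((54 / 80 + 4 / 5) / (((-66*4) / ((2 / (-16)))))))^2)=1658764800 / 3481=476519.62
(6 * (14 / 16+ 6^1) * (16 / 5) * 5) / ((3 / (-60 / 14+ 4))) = -440 / 7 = -62.86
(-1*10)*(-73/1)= 730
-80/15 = -16/3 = -5.33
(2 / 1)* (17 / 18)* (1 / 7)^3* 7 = 17 / 441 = 0.04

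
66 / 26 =33 / 13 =2.54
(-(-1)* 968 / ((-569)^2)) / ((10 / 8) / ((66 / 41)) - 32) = -255552 / 2668761923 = -0.00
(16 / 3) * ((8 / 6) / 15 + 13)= 9424 / 135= 69.81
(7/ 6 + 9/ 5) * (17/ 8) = 1513/ 240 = 6.30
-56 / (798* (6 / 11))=-22 / 171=-0.13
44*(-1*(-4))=176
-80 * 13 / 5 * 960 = -199680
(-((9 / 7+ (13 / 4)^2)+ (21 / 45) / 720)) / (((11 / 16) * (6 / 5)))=-40717 / 2835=-14.36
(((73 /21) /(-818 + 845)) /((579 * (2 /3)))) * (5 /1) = 365 /218862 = 0.00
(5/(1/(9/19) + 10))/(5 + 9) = 45/1526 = 0.03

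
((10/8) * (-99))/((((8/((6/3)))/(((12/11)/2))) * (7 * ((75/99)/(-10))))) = 891/28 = 31.82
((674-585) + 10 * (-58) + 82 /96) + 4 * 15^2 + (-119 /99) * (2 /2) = 647305 /1584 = 408.65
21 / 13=1.62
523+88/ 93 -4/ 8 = 97361/ 186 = 523.45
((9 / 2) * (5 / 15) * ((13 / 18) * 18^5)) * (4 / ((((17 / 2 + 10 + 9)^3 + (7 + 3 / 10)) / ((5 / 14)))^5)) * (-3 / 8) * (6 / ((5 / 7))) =-208000000000 / 5408923091168483813484040581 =-0.00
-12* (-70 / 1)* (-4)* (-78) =262080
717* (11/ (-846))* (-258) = 113047/ 47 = 2405.26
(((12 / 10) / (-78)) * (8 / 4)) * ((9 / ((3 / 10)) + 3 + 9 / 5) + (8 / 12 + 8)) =-1304 / 975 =-1.34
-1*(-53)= 53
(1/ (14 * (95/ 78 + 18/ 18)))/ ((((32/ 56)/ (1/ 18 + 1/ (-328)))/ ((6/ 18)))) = 2015/ 2042784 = 0.00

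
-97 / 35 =-2.77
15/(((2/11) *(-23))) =-3.59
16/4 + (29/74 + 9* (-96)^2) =6138181/74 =82948.39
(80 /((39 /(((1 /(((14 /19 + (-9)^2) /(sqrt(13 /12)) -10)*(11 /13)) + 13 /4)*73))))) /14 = 21540110*sqrt(39) /822140781 + 28596308980 /822140781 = 34.95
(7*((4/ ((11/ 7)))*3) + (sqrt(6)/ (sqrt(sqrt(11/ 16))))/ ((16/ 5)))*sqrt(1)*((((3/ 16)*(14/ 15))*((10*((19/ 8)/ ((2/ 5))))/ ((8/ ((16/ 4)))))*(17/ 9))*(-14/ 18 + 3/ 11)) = -13848625/ 52272 - 1413125*11^(3/ 4)*sqrt(6)/ 5018112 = -269.10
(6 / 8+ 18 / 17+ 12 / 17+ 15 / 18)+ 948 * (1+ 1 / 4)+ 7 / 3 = 242899 / 204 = 1190.68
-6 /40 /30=-1 /200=-0.00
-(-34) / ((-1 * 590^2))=-17 / 174050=-0.00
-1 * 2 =-2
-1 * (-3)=3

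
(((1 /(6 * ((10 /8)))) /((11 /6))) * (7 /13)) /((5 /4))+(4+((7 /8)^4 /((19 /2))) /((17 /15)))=4.09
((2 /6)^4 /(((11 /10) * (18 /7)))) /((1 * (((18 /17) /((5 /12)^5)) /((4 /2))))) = 1859375 /17958454272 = 0.00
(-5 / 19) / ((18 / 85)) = -425 / 342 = -1.24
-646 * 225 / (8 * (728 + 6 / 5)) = -363375 / 14584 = -24.92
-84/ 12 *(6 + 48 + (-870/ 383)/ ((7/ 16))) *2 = -261708/ 383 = -683.31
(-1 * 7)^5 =-16807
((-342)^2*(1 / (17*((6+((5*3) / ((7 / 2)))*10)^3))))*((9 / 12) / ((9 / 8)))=343 / 8721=0.04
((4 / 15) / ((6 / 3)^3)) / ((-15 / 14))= -7 / 225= -0.03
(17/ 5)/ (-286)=-17/ 1430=-0.01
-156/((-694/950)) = 74100/347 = 213.54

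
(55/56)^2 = 3025/3136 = 0.96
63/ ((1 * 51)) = 21/ 17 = 1.24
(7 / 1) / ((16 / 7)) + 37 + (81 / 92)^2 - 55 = -59935 / 4232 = -14.16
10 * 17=170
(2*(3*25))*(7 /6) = 175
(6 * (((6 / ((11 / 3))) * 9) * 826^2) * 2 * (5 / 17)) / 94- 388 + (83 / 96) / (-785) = 376886.02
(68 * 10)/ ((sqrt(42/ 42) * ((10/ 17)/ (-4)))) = -4624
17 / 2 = 8.50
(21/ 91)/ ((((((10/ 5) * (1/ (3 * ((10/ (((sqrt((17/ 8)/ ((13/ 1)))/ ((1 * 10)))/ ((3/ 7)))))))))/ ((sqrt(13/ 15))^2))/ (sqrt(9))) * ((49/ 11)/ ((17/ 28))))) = 1485 * sqrt(442)/ 2401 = 13.00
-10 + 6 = -4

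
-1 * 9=-9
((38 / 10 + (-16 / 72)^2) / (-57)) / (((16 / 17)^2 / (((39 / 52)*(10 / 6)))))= -450551 / 4727808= -0.10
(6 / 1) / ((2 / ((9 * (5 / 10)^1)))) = 27 / 2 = 13.50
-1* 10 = -10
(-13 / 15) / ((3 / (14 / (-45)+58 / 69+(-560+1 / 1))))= 7514221 / 46575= 161.34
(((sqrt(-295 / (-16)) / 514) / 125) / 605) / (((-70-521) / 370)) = -37 *sqrt(295) / 9189163500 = -0.00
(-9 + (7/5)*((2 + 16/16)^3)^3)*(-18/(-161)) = 2479248/805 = 3079.81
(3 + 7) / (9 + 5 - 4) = 1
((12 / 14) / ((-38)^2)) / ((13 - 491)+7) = -1 / 793478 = -0.00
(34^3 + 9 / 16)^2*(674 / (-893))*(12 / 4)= -399831543880419 / 114304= -3497966334.34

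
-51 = -51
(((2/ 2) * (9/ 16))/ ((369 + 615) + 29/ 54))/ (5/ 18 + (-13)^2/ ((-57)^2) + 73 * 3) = 789507/ 303084095300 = 0.00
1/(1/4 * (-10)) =-2/5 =-0.40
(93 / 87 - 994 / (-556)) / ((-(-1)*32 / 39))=898209 / 257984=3.48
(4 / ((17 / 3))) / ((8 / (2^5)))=48 / 17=2.82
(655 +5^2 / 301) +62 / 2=206511 / 301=686.08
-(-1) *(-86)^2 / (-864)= -1849 / 216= -8.56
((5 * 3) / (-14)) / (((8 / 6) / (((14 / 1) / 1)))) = -45 / 4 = -11.25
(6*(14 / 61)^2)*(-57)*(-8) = 536256 / 3721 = 144.12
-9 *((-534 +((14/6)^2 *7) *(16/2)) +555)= -2933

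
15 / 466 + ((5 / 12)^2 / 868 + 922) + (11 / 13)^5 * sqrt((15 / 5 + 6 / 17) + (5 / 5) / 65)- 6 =161051 * sqrt(4112810) / 410278765 + 26677735841 / 29123136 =916.83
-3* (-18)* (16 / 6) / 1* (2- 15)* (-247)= 462384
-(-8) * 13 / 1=104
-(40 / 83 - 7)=541 / 83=6.52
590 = 590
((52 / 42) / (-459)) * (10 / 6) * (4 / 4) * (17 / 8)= -65 / 6804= -0.01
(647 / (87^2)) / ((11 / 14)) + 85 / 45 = 2.00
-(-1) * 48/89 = 0.54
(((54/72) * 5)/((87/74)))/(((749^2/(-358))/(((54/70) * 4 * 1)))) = -715284/113883203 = -0.01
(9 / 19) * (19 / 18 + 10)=199 / 38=5.24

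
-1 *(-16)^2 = -256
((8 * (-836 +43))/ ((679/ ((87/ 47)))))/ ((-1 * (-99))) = -183976/ 1053129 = -0.17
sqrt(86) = 9.27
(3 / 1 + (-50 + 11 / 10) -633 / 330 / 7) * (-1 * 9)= 159993 / 385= 415.57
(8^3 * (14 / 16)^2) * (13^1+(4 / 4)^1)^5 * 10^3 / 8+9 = 26353376009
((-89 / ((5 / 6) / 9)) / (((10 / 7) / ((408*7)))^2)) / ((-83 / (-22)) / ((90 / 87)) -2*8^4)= 63388458790272 / 135107825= 469169.41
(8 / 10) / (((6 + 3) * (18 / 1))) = 2 / 405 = 0.00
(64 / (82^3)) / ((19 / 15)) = 0.00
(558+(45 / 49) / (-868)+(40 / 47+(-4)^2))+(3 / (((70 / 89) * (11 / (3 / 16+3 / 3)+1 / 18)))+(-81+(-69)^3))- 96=-10451681774583801 / 31854128740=-328110.74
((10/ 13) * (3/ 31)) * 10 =300/ 403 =0.74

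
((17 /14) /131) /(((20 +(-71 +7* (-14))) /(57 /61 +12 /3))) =-731 /2381318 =-0.00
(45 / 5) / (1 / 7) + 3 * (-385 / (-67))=5376 / 67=80.24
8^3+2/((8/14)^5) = 278951/512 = 544.83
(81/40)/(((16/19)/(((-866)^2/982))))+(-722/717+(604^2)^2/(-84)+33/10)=-1249443524404551727/788585280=-1584411421.43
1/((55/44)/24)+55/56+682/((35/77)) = 425763/280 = 1520.58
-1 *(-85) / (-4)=-21.25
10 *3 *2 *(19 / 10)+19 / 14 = 1615 / 14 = 115.36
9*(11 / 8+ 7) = 603 / 8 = 75.38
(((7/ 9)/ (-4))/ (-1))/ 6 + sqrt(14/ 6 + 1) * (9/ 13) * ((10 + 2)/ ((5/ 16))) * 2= 7/ 216 + 1152 * sqrt(30)/ 65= 97.11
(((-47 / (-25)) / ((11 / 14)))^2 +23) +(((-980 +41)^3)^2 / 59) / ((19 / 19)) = 51839277649041235468626 / 4461875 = 11618272060297797.56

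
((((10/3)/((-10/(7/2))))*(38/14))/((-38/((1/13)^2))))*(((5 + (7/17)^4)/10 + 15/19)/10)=854511/13409296550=0.00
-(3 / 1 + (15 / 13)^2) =-732 / 169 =-4.33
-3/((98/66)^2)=-3267/2401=-1.36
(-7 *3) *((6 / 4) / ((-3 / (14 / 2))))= 147 / 2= 73.50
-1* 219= -219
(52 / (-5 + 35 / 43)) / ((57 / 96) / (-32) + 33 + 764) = -572416 / 36724905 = -0.02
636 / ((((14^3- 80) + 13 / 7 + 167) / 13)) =9646 / 3305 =2.92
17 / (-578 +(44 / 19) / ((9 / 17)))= -171 / 5770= -0.03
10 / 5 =2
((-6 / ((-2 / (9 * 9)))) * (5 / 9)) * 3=405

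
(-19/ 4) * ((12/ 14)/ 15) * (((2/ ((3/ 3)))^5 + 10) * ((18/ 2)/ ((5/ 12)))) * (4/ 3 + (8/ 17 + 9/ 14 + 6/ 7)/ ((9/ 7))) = -299934/ 425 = -705.73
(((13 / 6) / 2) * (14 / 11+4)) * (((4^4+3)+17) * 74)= 1283308 / 11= 116664.36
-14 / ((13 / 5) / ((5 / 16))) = -175 / 104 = -1.68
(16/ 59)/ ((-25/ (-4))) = 64/ 1475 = 0.04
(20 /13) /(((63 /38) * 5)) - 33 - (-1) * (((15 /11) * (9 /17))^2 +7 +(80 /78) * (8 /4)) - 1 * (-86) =1797366143 /28639611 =62.76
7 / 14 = 1 / 2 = 0.50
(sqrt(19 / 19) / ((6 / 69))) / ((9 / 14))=161 / 9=17.89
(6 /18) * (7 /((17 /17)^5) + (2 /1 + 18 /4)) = 9 /2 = 4.50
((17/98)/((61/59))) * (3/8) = 3009/47824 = 0.06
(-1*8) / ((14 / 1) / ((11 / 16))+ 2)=-44 / 123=-0.36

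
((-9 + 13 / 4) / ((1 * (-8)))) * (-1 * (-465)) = 10695 / 32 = 334.22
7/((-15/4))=-28/15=-1.87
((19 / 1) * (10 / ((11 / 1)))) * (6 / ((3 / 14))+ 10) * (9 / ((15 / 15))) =64980 / 11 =5907.27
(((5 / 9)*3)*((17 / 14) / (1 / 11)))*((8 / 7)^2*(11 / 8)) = 41140 / 1029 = 39.98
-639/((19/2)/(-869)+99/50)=-13882275/42778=-324.52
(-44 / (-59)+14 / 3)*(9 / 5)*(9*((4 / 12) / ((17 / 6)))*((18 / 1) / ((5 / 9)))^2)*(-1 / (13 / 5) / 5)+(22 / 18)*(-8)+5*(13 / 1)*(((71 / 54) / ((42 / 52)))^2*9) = 41188905673507 / 58220764875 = 707.46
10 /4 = 2.50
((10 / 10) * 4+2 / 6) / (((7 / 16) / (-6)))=-416 / 7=-59.43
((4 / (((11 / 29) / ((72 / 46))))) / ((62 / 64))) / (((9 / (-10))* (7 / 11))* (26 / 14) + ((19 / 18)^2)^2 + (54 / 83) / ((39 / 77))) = 75681884528640 / 6495414058033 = 11.65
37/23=1.61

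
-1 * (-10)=10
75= 75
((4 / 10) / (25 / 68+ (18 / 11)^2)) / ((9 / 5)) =16456 / 225513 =0.07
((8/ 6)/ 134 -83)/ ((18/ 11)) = -183491/ 3618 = -50.72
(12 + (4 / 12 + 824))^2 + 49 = 6295522 / 9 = 699502.44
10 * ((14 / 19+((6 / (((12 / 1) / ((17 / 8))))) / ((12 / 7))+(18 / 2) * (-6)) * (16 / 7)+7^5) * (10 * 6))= 1331520850 / 133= 10011434.96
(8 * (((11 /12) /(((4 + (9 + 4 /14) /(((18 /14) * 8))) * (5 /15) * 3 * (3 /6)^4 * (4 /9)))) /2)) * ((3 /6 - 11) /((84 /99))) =-117612 /353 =-333.18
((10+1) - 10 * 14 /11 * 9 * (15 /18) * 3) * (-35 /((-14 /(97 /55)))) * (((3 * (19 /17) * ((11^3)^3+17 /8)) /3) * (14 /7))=-6399182316792.70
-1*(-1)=1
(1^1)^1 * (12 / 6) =2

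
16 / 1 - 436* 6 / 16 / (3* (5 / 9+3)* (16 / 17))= -293 / 1024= -0.29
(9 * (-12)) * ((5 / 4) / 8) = -135 / 8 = -16.88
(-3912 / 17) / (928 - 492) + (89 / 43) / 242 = -10012151 / 19282318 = -0.52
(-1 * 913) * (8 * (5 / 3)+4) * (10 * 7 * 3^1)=-3323320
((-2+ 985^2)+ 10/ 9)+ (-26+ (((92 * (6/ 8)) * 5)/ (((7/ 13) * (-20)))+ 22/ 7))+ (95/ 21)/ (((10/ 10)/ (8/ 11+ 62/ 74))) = 99505161881/ 102564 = 970176.30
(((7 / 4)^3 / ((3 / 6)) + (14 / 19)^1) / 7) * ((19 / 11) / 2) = 995 / 704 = 1.41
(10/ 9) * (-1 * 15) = -16.67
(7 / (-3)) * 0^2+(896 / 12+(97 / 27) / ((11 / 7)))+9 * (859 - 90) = 2078392 / 297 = 6997.95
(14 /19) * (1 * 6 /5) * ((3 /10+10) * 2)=8652 /475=18.21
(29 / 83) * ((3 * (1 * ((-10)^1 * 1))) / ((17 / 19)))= -16530 / 1411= -11.72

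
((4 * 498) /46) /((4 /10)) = 2490 /23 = 108.26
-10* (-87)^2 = -75690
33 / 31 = 1.06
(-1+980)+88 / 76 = 18623 / 19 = 980.16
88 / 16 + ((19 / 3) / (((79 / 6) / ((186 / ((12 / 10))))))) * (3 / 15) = 3225 / 158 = 20.41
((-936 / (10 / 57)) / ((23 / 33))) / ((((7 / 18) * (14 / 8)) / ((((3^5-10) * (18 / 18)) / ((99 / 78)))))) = -11635430976 / 5635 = -2064850.22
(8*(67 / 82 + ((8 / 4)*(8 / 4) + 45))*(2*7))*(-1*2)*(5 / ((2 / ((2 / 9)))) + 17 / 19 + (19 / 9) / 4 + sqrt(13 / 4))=-66220 / 3 - 228760*sqrt(13) / 41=-42190.55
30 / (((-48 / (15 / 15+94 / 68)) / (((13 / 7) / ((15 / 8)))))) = -351 / 238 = -1.47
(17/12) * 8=34/3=11.33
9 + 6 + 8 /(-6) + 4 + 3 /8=433 /24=18.04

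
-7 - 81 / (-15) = -8 / 5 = -1.60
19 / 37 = 0.51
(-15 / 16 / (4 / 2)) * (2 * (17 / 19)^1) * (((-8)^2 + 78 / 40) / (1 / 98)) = -3296181 / 608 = -5421.35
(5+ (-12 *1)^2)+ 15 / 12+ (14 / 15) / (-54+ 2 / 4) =964493 / 6420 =150.23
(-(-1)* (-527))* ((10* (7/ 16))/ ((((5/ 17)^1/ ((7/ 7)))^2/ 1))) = -1066121/ 40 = -26653.02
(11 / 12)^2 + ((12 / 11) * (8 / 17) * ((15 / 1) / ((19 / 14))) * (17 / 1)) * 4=11637449 / 30096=386.68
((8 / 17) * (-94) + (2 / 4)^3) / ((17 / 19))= -113981 / 2312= -49.30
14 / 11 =1.27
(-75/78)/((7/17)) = -425/182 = -2.34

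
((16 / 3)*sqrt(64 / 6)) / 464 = 0.04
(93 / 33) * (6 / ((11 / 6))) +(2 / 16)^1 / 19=9.23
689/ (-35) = -689/ 35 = -19.69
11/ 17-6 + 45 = 674/ 17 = 39.65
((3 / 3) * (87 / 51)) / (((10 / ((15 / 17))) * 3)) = 0.05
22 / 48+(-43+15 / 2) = -841 / 24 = -35.04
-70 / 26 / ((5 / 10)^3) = -280 / 13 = -21.54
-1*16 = -16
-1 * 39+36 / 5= -159 / 5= -31.80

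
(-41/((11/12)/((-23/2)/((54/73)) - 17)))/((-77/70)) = -1441150/1089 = -1323.37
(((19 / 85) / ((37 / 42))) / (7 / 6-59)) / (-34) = 2394 / 18552355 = 0.00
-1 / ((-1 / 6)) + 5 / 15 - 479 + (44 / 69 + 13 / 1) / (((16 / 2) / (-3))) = -263735 / 552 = -477.78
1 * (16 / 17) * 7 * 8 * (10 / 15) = 1792 / 51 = 35.14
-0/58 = 0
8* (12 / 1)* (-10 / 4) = -240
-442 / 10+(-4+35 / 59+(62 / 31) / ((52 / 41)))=-353049 / 7670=-46.03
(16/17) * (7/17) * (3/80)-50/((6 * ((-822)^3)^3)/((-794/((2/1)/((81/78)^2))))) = 10009354593676156733557166599/688738923231526022857658542080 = 0.01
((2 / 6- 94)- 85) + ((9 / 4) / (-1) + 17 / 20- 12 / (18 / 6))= -2761 / 15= -184.07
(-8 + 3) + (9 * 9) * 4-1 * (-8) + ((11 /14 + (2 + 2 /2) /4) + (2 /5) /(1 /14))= 46779 /140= 334.14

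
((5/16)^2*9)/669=75/57088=0.00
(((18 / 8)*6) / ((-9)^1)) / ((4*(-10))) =3 / 80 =0.04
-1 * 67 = -67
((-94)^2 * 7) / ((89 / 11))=680372 / 89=7644.63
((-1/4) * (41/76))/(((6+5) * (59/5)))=-205/197296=-0.00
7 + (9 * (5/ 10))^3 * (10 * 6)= 10949/ 2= 5474.50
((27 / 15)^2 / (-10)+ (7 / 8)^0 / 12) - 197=-295861 / 1500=-197.24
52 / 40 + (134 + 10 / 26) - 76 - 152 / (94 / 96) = -95.55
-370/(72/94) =-8695/18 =-483.06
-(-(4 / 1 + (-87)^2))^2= -57350329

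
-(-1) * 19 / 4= 19 / 4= 4.75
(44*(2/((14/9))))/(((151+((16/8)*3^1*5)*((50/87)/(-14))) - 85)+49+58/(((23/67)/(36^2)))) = 264132/1022891153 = 0.00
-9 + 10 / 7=-53 / 7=-7.57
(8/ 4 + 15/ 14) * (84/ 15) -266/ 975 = 16.93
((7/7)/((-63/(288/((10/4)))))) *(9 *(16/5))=-9216/175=-52.66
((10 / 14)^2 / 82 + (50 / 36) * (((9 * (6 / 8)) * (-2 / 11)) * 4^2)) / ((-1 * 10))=241025 / 88396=2.73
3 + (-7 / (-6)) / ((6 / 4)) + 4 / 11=410 / 99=4.14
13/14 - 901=-12601/14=-900.07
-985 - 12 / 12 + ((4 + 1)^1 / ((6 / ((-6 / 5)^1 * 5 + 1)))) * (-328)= 1142 / 3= 380.67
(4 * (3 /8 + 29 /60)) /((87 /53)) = 5459 /2610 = 2.09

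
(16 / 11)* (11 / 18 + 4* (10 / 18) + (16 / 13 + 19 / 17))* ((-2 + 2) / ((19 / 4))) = 0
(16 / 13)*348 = 5568 / 13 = 428.31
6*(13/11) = 78/11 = 7.09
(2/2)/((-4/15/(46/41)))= -345/82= -4.21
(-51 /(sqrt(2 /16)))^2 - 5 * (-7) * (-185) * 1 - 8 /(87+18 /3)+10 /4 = 2666387 /186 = 14335.41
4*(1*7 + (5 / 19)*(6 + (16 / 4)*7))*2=2424 / 19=127.58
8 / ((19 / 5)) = 40 / 19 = 2.11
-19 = -19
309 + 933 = 1242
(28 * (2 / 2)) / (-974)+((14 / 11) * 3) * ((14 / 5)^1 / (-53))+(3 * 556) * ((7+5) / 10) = 2841154202 / 1419605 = 2001.37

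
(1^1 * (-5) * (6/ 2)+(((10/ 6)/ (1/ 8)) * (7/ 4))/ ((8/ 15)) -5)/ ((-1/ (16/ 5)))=-76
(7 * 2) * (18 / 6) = 42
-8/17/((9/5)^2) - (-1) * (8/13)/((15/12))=31064/89505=0.35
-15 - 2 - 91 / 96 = -1723 / 96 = -17.95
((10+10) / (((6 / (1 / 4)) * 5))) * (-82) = -41 / 3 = -13.67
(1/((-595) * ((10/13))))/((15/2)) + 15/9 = 74362/44625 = 1.67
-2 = -2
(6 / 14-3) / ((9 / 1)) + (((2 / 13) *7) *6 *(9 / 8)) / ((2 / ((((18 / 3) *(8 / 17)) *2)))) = 31310 / 1547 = 20.24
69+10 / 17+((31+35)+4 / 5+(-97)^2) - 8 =810678 / 85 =9537.39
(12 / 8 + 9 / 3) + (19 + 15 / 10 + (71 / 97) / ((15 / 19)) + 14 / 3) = 14838 / 485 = 30.59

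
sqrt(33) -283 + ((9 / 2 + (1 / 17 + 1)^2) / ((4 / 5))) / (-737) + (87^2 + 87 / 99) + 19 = sqrt(33) + 37346376241 / 5111832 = 7311.61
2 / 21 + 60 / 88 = 359 / 462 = 0.78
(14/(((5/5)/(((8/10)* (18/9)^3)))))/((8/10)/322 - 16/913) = -32926432/5527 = -5957.38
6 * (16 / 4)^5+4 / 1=6148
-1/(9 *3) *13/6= -13/162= -0.08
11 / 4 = 2.75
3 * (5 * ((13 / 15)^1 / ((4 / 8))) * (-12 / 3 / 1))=-104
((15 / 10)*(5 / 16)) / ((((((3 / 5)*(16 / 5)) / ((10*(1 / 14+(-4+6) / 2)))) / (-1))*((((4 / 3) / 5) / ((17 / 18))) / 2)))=-265625 / 14336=-18.53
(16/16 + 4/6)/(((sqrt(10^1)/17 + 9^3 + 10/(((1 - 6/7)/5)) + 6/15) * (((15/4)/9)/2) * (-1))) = -62389320/8417878751 + 3400 * sqrt(10)/8417878751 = -0.01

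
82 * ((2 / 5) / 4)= 41 / 5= 8.20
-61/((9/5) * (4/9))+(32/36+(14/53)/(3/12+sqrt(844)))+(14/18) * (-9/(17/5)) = -77.41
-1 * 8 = -8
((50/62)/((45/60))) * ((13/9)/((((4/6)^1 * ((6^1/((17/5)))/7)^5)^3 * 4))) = 176663883558780679517311283087387/142341157440000000000000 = 1241130019.85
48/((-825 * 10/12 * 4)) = -24/1375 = -0.02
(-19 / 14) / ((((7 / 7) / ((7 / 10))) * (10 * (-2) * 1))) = 19 / 400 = 0.05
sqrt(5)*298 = 298*sqrt(5) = 666.35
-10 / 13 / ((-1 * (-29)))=-10 / 377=-0.03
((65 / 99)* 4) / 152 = 0.02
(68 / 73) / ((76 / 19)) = 17 / 73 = 0.23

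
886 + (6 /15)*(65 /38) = 16847 /19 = 886.68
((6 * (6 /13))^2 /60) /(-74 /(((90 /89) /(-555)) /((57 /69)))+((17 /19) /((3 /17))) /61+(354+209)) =8636868 /2305236878945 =0.00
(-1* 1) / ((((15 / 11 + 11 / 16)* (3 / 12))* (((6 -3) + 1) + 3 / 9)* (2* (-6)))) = 176 / 4693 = 0.04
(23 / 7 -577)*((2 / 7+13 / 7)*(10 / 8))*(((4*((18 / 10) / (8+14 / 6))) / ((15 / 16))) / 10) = -867456 / 7595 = -114.21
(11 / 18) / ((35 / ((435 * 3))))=22.79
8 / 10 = 4 / 5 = 0.80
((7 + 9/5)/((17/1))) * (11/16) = 121/340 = 0.36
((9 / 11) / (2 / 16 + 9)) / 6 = 12 / 803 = 0.01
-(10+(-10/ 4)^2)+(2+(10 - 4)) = -33/ 4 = -8.25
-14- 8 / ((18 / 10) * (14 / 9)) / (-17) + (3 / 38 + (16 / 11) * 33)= 154865 / 4522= 34.25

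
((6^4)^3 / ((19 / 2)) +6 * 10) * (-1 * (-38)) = 8707131624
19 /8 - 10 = -61 /8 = -7.62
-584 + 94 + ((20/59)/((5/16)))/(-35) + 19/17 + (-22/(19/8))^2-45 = -5678820628/12672905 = -448.11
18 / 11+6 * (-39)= -2556 / 11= -232.36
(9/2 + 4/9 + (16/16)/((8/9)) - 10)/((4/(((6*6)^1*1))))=-283/8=-35.38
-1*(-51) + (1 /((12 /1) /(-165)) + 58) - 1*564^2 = -1272003 /4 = -318000.75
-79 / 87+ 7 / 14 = -71 / 174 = -0.41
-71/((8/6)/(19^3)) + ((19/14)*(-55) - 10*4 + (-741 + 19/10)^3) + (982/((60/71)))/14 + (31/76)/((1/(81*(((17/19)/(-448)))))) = -98034471954594857/242592000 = -404112550.93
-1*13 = -13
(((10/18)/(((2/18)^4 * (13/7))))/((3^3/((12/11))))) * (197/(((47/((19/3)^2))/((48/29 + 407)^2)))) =12585021720411420/5652361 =2226507068.53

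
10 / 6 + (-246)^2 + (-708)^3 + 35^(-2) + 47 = -1304016226447 / 3675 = -354834347.33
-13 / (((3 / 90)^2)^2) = -10530000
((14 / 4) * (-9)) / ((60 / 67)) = -35.18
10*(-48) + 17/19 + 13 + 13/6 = -52889/114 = -463.94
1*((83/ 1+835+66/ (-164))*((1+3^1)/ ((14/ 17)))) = 182733/ 41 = 4456.90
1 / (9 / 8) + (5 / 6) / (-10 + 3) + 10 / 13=2521 / 1638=1.54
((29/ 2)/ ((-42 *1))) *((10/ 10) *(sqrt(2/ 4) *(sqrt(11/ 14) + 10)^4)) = -59523109 *sqrt(2)/ 32928 - 204595 *sqrt(77)/ 2058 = -3428.80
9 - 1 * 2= 7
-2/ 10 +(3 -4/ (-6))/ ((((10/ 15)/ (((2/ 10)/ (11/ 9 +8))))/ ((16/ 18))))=-39/ 415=-0.09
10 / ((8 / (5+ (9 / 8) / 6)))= 415 / 64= 6.48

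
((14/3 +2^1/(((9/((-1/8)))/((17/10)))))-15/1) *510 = -63529/12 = -5294.08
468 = 468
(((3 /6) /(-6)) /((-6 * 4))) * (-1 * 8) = -1 /36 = -0.03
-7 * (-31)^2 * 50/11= -30577.27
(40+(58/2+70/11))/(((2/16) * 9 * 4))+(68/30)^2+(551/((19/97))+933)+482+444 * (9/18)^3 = 4305.39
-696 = -696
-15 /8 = -1.88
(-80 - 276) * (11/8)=-979/2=-489.50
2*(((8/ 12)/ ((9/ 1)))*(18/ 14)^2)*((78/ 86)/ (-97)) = -468/ 204379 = -0.00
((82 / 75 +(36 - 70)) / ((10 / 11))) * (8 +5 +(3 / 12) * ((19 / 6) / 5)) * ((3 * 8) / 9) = -21433346 / 16875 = -1270.12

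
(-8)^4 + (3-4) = 4095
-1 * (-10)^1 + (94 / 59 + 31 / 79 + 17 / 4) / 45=8506057 / 838980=10.14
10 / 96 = 5 / 48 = 0.10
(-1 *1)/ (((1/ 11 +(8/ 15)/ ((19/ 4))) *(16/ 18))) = -28215/ 5096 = -5.54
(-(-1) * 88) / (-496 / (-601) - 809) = -52888 / 485713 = -0.11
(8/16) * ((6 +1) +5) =6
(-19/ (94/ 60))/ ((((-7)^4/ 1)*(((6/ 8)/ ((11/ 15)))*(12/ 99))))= -4598/ 112847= -0.04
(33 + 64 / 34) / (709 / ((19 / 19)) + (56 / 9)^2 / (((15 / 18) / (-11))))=80055 / 454291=0.18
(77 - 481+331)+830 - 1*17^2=468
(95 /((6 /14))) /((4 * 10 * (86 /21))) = 931 /688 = 1.35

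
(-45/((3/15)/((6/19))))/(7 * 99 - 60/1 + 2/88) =-59400/529207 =-0.11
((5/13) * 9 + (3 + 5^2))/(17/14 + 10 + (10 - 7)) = 5726/2587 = 2.21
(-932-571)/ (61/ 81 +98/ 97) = -11809071/ 13855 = -852.33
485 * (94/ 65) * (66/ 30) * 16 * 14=22466752/ 65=345642.34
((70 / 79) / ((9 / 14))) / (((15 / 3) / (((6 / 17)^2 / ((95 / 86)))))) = 67424 / 2168945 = 0.03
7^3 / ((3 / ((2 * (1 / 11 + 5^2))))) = 63112 / 11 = 5737.45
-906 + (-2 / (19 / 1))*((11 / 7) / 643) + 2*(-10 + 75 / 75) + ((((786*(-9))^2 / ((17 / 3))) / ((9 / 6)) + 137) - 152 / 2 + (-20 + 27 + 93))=5886469.47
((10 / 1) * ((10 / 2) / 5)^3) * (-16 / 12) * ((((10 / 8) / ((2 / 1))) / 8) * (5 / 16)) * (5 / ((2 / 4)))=-625 / 192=-3.26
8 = 8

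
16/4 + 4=8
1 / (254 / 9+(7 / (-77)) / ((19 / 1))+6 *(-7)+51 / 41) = -0.08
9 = 9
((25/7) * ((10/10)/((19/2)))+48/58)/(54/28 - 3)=-9284/8265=-1.12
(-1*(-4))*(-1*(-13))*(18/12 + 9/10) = 624/5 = 124.80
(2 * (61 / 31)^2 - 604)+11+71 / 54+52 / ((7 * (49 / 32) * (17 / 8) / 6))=-570.24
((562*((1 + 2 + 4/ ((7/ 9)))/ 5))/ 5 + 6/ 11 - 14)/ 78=163237/ 75075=2.17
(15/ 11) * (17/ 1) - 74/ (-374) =4372/ 187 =23.38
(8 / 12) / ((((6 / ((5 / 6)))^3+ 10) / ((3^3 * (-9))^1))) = -10125 / 23953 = -0.42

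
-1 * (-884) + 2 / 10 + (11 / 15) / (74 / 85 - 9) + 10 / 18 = 884.67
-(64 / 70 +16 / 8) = -2.91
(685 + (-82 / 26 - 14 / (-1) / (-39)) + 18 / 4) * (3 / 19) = 53507 / 494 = 108.31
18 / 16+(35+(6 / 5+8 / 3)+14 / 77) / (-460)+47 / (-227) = 28706203 / 34458600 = 0.83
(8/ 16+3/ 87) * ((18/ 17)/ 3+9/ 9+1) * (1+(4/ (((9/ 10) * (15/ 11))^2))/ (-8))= 301940/ 359397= 0.84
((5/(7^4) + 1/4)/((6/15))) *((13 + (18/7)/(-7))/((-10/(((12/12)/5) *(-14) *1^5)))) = 1498599/672280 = 2.23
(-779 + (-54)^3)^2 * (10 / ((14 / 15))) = 1878063528675 / 7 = 268294789810.71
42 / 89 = 0.47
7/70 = 1/10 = 0.10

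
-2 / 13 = -0.15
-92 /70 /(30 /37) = -851 /525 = -1.62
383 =383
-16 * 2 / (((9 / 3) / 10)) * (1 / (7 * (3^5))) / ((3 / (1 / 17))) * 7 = -320 / 37179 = -0.01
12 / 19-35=-653 / 19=-34.37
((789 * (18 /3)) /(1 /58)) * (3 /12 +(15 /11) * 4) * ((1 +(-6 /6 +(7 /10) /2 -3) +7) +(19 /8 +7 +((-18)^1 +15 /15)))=-2257050483 /440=-5129660.19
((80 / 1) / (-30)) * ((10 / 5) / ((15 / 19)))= -304 / 45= -6.76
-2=-2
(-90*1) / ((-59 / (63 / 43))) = 5670 / 2537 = 2.23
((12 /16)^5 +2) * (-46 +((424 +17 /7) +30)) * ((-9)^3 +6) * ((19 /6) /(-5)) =420468.40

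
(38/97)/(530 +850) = 19/66930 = 0.00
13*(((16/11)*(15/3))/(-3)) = -1040/33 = -31.52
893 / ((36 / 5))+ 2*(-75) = -935 / 36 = -25.97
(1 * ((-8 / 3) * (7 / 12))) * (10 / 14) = -10 / 9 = -1.11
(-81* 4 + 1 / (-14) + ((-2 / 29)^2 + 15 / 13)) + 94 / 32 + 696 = 460440709 / 1224496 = 376.02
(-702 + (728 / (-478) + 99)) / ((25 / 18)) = -2600658 / 5975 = -435.26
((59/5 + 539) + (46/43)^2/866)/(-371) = -2204904508/1485144535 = -1.48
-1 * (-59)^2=-3481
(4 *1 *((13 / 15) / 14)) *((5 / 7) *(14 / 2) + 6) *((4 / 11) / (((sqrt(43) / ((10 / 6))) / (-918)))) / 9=-3536 *sqrt(43) / 903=-25.68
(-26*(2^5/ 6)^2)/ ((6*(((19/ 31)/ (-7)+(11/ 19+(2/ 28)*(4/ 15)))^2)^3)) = -6968.91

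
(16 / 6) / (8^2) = 0.04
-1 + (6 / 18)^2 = -8 / 9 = -0.89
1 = 1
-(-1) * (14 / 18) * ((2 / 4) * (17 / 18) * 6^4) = 476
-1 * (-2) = 2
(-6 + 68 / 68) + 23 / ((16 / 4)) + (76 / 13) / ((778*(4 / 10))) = 15551 / 20228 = 0.77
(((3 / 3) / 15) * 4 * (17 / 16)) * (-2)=-17 / 30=-0.57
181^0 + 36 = 37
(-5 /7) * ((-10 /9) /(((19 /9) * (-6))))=-0.06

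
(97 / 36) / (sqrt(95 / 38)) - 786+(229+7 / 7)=-556+97 *sqrt(10) / 180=-554.30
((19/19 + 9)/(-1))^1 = -10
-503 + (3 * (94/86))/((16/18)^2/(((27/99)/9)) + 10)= -21062839/41882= -502.91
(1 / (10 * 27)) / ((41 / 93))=0.01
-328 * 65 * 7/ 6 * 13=-970060/ 3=-323353.33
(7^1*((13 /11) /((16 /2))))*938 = 42679 /44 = 969.98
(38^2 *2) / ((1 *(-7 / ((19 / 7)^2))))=-1042568 / 343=-3039.56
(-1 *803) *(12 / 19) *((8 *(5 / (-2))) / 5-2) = 57816 / 19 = 3042.95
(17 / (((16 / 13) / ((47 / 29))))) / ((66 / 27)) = 93483 / 10208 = 9.16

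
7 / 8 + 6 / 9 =37 / 24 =1.54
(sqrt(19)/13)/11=sqrt(19)/143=0.03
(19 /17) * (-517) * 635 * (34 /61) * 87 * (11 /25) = -2387755194 /305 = -7828705.55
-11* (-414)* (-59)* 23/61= -6179778/61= -101307.84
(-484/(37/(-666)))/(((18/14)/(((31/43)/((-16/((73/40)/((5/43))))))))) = -4791.90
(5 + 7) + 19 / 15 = 199 / 15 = 13.27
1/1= 1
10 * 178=1780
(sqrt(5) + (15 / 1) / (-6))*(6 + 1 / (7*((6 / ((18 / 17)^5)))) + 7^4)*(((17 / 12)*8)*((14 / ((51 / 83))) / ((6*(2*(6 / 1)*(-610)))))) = 1985649298243 / 56124107496-1985649298243*sqrt(5) / 140310268740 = 3.74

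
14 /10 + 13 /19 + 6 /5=312 /95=3.28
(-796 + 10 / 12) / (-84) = 4771 / 504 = 9.47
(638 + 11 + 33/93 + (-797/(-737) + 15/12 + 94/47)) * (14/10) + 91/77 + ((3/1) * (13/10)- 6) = 417753999/456940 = 914.24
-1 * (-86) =86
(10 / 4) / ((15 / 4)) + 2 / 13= 32 / 39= 0.82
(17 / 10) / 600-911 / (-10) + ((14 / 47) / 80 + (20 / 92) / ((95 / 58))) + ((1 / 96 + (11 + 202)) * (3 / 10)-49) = 52321412477 / 492936000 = 106.14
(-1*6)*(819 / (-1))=4914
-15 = -15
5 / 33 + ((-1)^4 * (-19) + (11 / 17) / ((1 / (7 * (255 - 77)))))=441724 / 561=787.39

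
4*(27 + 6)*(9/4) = 297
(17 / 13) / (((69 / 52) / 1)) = 68 / 69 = 0.99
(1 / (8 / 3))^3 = 27 / 512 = 0.05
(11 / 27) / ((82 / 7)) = 77 / 2214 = 0.03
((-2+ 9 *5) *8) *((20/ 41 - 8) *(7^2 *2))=-10383296/ 41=-253251.12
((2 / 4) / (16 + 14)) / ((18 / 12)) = 1 / 90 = 0.01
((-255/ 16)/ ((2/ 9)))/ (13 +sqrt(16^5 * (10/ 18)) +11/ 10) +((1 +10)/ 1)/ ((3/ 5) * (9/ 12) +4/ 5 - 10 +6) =-33528418769/ 8385745136 - 22032000 * sqrt(5)/ 524109071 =-4.09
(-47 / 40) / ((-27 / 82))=1927 / 540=3.57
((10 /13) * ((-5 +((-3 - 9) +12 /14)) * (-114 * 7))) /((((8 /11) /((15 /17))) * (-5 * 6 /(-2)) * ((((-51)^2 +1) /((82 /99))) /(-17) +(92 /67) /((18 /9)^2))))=-973138485 /223951052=-4.35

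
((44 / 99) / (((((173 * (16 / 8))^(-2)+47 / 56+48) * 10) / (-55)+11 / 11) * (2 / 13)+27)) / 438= 10894156 / 276861795309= 0.00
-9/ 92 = -0.10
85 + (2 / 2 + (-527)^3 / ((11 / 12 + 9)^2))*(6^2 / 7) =-2625390329 / 343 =-7654199.21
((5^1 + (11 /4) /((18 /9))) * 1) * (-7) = -357 /8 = -44.62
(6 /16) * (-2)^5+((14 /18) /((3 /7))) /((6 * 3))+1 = -5297 /486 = -10.90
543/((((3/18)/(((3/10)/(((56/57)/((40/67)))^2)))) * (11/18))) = 1429007670/2419571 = 590.60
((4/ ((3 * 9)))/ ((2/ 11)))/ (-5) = -22/ 135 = -0.16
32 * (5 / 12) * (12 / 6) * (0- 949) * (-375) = 9490000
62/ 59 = 1.05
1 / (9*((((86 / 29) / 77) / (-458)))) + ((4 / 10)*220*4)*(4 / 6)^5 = -13322287 / 10449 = -1274.98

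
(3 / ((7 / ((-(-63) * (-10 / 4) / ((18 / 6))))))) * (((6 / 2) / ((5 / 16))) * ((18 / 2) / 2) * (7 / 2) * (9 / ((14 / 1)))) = -2187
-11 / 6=-1.83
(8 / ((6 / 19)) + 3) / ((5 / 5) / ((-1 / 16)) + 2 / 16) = -680 / 381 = -1.78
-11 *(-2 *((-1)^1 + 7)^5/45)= 19008/5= 3801.60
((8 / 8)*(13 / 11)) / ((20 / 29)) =377 / 220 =1.71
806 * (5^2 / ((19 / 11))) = 221650 / 19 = 11665.79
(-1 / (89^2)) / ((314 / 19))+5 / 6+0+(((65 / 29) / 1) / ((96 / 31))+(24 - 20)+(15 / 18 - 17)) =-36732151037 / 3462174048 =-10.61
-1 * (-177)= 177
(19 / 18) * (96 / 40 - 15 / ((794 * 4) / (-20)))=62719 / 23820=2.63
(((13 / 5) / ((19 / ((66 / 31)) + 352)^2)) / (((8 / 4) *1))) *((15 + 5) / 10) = 56628 / 2837200205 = 0.00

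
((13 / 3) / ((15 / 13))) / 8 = 169 / 360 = 0.47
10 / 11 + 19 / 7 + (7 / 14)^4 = 4541 / 1232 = 3.69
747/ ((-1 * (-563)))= 747/ 563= 1.33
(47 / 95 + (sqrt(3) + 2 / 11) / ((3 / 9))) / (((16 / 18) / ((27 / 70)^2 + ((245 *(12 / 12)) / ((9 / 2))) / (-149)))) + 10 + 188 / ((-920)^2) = 2860950686707 / 293529404000 - 4270233 *sqrt(3) / 5840800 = 8.48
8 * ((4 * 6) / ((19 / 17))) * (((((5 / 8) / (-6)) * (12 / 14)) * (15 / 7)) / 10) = -3060 / 931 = -3.29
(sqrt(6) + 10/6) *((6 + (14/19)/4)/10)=235/228 + 47 *sqrt(6)/76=2.55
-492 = -492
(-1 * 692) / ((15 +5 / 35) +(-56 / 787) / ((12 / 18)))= -1906114 / 41417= -46.02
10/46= 5/23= 0.22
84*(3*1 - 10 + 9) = 168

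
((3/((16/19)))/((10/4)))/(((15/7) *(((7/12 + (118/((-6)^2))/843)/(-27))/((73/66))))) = -33.82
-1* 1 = -1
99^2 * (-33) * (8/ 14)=-1293732/ 7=-184818.86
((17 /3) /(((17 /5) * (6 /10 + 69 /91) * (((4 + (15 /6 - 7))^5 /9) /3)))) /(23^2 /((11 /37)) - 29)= -200200 /330527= -0.61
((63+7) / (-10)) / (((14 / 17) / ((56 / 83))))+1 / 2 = -869 / 166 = -5.23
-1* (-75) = 75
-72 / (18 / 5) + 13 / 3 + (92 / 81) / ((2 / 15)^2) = 434 / 9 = 48.22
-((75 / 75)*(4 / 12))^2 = -0.11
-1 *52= -52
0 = 0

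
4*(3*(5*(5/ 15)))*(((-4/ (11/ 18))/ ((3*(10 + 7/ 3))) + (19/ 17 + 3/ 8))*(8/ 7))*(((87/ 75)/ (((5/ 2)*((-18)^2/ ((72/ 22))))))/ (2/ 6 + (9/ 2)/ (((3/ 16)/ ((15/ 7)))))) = 15544/ 5708175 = 0.00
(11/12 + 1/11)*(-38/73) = -2527/4818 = -0.52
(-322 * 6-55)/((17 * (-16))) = 1987/272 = 7.31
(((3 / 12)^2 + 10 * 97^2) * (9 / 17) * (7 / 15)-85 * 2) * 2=31383061 / 680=46151.56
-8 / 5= -1.60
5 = 5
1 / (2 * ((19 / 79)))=2.08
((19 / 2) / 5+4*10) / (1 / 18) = 3771 / 5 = 754.20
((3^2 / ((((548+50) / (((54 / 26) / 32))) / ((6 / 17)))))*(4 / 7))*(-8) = -729 / 462553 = -0.00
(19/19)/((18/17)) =17/18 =0.94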